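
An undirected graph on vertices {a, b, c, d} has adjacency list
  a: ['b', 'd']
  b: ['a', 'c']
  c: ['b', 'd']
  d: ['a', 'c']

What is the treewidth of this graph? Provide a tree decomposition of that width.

Treewidth 2.
Bags: B1 = {a, b, c}  B2 = {a, c, d}
Tree: B1–B2

The largest bag has 3 vertices, giving width 2; this decomposition certifies tw(G) ≤ 2. Since c–b–a–d–c is a cycle in G, G is not acyclic. Forests are exactly the graphs of treewidth ≤ 1, so tw(G) ≥ 2. The upper and lower bounds meet at 2, so that is the treewidth.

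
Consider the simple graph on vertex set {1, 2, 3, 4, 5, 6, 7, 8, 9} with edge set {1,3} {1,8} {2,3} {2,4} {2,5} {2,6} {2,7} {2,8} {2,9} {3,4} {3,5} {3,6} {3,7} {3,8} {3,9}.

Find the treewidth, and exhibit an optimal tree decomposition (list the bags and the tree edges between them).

Every bag has size at most 3, so the width is 3 − 1 = 2 and tw(G) ≤ 2. On the other hand G contains the 3-clique {1, 3, 8}. A clique must lie in a single bag of any decomposition, so no decomposition can have width below 2. The upper and lower bounds meet at 2, so that is the treewidth.

Treewidth 2.
Bags: B1 = {2, 3, 4}  B2 = {2, 3, 9}  B3 = {2, 3, 7}  B4 = {2, 3, 6}  B5 = {2, 3, 8}  B6 = {1, 3, 8}  B7 = {2, 3, 5}
Tree: B1–B2, B1–B3, B2–B4, B4–B5, B5–B6, B2–B7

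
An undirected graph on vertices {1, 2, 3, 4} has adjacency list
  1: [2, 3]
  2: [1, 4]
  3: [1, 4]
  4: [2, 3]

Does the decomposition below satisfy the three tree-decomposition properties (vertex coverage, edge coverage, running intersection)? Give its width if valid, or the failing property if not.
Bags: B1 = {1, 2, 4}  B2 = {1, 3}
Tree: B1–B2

No — edge (4,3) lies in no bag.

A tree decomposition must satisfy three properties: every vertex lies in some bag; for every edge, both endpoints lie together in some bag; and for every vertex, the bags containing it form a connected subtree. Here edge (4,3) lies in no bag, so the decomposition is invalid.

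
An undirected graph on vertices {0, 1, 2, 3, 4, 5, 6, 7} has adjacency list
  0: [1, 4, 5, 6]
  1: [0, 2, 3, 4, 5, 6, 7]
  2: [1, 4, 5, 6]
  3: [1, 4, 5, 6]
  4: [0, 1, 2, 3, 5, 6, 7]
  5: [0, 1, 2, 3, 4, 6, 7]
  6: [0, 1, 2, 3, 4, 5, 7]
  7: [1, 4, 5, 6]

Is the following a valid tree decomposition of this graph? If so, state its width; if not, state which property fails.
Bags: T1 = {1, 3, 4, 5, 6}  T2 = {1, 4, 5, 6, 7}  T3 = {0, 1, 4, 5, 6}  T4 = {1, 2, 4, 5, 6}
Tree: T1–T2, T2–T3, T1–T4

Checking the three conditions: (i) the bags cover all of {0, 1, 2, 3, 4, 5, 6, 7}; (ii) for each edge, some bag contains both endpoints; (iii) the bags containing any fixed vertex form a subtree. All hold, so the decomposition is valid with width 5 − 1 = 4.

Yes; width 4.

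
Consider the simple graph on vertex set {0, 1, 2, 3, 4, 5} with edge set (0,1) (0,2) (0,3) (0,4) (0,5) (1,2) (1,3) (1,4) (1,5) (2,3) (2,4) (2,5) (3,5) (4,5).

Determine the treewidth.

A width-4 tree decomposition is:
Bags: B1 = {0, 1, 2, 4, 5}  B2 = {0, 1, 2, 3, 5}
Tree: B1–B2
Every bag has size at most 5, so the width is 5 − 1 = 4 and tw(G) ≤ 4. For the lower bound, the 5 vertices {0, 1, 2, 3, 5} are pairwise adjacent, and any tree decomposition puts a clique entirely inside one bag — forcing width ≥ 4. Hence tw(G) = 4 exactly.

4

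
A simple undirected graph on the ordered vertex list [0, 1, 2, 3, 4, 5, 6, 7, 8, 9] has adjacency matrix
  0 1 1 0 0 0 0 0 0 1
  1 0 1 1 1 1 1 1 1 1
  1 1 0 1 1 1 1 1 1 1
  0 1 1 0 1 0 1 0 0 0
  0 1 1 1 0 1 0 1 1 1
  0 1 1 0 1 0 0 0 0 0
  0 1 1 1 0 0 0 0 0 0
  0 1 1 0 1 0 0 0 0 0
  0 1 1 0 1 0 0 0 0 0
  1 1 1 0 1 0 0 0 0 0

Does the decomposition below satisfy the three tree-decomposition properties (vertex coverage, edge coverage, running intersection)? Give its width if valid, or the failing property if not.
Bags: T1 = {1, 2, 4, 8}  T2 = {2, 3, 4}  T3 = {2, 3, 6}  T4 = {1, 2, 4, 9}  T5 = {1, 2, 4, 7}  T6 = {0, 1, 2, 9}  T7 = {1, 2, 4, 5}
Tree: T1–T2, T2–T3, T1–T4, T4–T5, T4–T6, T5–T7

A tree decomposition must satisfy three properties: every vertex lies in some bag; for every edge, both endpoints lie together in some bag; and for every vertex, the bags containing it form a connected subtree. Here edge (1,3) lies in no bag, so the decomposition is invalid.

No — edge (1,3) lies in no bag.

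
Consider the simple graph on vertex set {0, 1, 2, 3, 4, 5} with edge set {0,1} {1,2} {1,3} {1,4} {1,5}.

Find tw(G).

A width-1 tree decomposition is:
Bags: B1 = {0, 1}  B2 = {1, 5}  B3 = {1, 3}  B4 = {1, 4}  B5 = {1, 2}
Tree: B1–B2, B1–B3, B2–B4, B2–B5
Each bag holds 2 vertices, so the decomposition has width 1, which upper-bounds the treewidth. G has an edge, so its treewidth is at least 1. Hence tw(G) = 1 exactly.

1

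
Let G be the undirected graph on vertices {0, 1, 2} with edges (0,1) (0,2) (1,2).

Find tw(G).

A width-2 tree decomposition is:
Bags: B1 = {0, 1, 2}
Tree: (single bag)
With just one bag of size 3, the width is 3 − 1 = 2, so tw(G) ≤ 2. For the lower bound, the 3 vertices {0, 1, 2} are pairwise adjacent, and any tree decomposition puts a clique entirely inside one bag — forcing width ≥ 2. Combining the bounds, tw(G) = 2.

2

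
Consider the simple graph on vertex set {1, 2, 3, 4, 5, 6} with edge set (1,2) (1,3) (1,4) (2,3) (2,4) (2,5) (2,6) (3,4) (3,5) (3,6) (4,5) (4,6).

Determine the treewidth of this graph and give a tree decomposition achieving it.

The largest bag has 4 vertices, giving width 3; this decomposition certifies tw(G) ≤ 3. Conversely, {1, 2, 3, 4} is a clique of size 4, and the vertices of any clique must share a bag in every tree decomposition; so some bag has ≥ 4 vertices and tw(G) ≥ 3. The upper and lower bounds meet at 3, so that is the treewidth.

Treewidth 3.
Bags: B1 = {2, 3, 4, 5}  B2 = {2, 3, 4, 6}  B3 = {1, 2, 3, 4}
Tree: B1–B2, B2–B3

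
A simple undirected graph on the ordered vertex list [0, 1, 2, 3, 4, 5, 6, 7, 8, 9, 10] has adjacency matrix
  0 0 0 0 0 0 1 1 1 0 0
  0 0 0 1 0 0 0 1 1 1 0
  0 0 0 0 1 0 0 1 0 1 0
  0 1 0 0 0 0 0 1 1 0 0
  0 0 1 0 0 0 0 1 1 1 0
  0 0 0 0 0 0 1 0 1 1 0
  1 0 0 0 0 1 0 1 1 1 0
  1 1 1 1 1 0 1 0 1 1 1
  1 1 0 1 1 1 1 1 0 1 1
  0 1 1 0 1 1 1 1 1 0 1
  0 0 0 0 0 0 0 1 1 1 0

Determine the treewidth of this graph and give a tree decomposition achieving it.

Treewidth 3.
One optimal decomposition is:
Bags: B1 = {1, 3, 7, 8}  B2 = {1, 7, 8, 9}  B3 = {7, 8, 9, 10}  B4 = {4, 7, 8, 9}  B5 = {6, 7, 8, 9}  B6 = {5, 6, 8, 9}  B7 = {0, 6, 7, 8}  B8 = {2, 4, 7, 9}
Tree: B1–B2, B2–B3, B2–B4, B3–B5, B5–B6, B5–B7, B4–B8

Each bag holds 4 vertices, so the decomposition has width 3, which upper-bounds the treewidth. For the lower bound, the 4 vertices {5, 6, 8, 9} are pairwise adjacent, and any tree decomposition puts a clique entirely inside one bag — forcing width ≥ 3. Therefore the treewidth is 3.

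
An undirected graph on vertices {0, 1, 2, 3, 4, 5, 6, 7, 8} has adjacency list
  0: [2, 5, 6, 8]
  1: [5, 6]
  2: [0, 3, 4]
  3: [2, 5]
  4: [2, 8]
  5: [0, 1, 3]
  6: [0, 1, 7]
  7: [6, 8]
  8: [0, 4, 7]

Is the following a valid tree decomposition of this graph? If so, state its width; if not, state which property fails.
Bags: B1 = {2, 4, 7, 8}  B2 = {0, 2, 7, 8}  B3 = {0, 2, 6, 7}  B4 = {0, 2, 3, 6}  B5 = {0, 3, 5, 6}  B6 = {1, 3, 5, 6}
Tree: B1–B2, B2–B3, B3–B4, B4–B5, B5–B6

Yes; width 3.

Checking the three conditions: (i) the bags cover all of {0, 1, 2, 3, 4, 5, 6, 7, 8}; (ii) for each edge, some bag contains both endpoints; (iii) the bags containing any fixed vertex form a subtree. All hold, so the decomposition is valid with width 4 − 1 = 3.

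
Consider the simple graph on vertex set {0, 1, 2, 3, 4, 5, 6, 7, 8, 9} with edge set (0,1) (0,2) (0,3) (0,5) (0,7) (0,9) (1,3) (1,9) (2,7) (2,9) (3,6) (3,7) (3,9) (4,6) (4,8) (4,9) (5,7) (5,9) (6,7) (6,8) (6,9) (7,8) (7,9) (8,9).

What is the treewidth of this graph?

3

A width-3 tree decomposition is:
Bags: B1 = {3, 6, 7, 9}  B2 = {0, 3, 7, 9}  B3 = {6, 7, 8, 9}  B4 = {0, 2, 7, 9}  B5 = {0, 1, 3, 9}  B6 = {4, 6, 8, 9}  B7 = {0, 5, 7, 9}
Tree: B1–B2, B1–B3, B2–B4, B2–B5, B3–B6, B4–B7
Each bag holds 4 vertices, so the decomposition has width 3, which upper-bounds the treewidth. Conversely, {0, 1, 3, 9} is a clique of size 4, and the vertices of any clique must share a bag in every tree decomposition; so some bag has ≥ 4 vertices and tw(G) ≥ 3. Combining the bounds, tw(G) = 3.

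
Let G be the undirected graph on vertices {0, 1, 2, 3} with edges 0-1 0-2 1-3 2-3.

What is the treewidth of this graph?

2

A width-2 tree decomposition is:
Bags: B1 = {0, 1, 3}  B2 = {0, 2, 3}
Tree: B1–B2
Every bag has size at most 3, so the width is 3 − 1 = 2 and tw(G) ≤ 2. For the lower bound, G contains the cycle 0–1–3–2–0, so G is not a forest; only forests have treewidth ≤ 1, hence tw(G) ≥ 2. Hence tw(G) = 2 exactly.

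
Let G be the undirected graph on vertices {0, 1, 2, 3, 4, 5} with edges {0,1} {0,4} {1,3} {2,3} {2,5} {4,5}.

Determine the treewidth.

A width-2 tree decomposition is:
Bags: B1 = {1, 2, 3}  B2 = {1, 2, 5}  B3 = {1, 4, 5}  B4 = {0, 1, 4}
Tree: B1–B2, B2–B3, B3–B4
Each bag holds 3 vertices, so the decomposition has width 2, which upper-bounds the treewidth. Since 1–3–2–5–4–0–1 is a cycle in G, G is not acyclic. Forests are exactly the graphs of treewidth ≤ 1, so tw(G) ≥ 2. Therefore the treewidth is 2.

2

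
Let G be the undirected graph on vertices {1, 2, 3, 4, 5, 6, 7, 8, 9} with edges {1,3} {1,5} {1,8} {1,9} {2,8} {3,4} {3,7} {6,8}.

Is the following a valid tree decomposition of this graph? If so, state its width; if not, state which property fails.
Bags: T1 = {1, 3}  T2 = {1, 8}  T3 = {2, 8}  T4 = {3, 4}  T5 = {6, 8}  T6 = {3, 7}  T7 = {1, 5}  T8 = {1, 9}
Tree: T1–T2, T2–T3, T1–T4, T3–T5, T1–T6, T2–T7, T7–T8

Yes; width 1.

Checking the three conditions: (i) the bags cover all of {1, 2, 3, 4, 5, 6, 7, 8, 9}; (ii) for each edge, some bag contains both endpoints; (iii) the bags containing any fixed vertex form a subtree. All hold, so the decomposition is valid with width 2 − 1 = 1.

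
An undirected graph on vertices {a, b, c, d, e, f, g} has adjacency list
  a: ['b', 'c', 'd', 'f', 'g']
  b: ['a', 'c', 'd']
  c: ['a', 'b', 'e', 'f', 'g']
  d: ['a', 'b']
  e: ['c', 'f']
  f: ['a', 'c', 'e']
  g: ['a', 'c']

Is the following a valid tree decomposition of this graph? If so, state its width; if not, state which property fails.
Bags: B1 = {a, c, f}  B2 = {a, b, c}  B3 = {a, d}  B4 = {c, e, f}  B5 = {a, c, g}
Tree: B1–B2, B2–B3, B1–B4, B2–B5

A tree decomposition must satisfy three properties: every vertex lies in some bag; for every edge, both endpoints lie together in some bag; and for every vertex, the bags containing it form a connected subtree. Here edge (b,d) lies in no bag, so the decomposition is invalid.

No — edge (b,d) lies in no bag.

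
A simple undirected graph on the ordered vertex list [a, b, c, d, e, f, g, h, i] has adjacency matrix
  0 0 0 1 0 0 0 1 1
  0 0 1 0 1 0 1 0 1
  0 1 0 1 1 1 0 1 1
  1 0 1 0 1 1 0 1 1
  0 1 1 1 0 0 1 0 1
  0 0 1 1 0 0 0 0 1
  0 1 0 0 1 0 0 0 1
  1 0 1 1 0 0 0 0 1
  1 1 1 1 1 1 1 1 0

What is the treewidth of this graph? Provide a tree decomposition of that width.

Every bag has size at most 4, so the width is 4 − 1 = 3 and tw(G) ≤ 3. On the other hand G contains the 4-clique {c, d, e, i}. A clique must lie in a single bag of any decomposition, so no decomposition can have width below 3. The upper and lower bounds meet at 3, so that is the treewidth.

Treewidth 3.
Bags: B1 = {c, d, h, i}  B2 = {c, d, e, i}  B3 = {b, c, e, i}  B4 = {b, e, g, i}  B5 = {c, d, f, i}  B6 = {a, d, h, i}
Tree: B1–B2, B2–B3, B3–B4, B1–B5, B1–B6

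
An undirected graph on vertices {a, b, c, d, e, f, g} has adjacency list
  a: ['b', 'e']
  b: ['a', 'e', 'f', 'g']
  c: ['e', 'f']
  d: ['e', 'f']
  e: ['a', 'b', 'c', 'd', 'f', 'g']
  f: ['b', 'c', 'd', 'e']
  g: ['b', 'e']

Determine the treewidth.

A width-2 tree decomposition is:
Bags: B1 = {b, e, f}  B2 = {c, e, f}  B3 = {d, e, f}  B4 = {b, e, g}  B5 = {a, b, e}
Tree: B1–B2, B2–B3, B1–B4, B4–B5
Every bag has size at most 3, so the width is 3 − 1 = 2 and tw(G) ≤ 2. Conversely, {b, e, g} is a clique of size 3, and the vertices of any clique must share a bag in every tree decomposition; so some bag has ≥ 3 vertices and tw(G) ≥ 2. Hence tw(G) = 2 exactly.

2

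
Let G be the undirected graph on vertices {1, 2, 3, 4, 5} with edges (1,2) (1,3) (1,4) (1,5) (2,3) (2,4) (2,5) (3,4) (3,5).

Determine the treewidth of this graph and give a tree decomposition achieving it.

Treewidth 3.
One optimal decomposition is:
Bags: B1 = {1, 2, 3, 4}  B2 = {1, 2, 3, 5}
Tree: B1–B2

Each bag holds 4 vertices, so the decomposition has width 3, which upper-bounds the treewidth. For the lower bound, the 4 vertices {1, 2, 3, 4} are pairwise adjacent, and any tree decomposition puts a clique entirely inside one bag — forcing width ≥ 3. Combining the bounds, tw(G) = 3.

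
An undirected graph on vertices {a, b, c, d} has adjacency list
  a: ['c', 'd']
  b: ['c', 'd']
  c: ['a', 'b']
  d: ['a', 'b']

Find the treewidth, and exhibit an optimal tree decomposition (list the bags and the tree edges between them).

Treewidth 2.
One optimal decomposition is:
Bags: B1 = {a, b, d}  B2 = {a, b, c}
Tree: B1–B2

Every bag has size at most 3, so the width is 3 − 1 = 2 and tw(G) ≤ 2. For the lower bound, G contains the cycle a–d–b–c–a, so G is not a forest; only forests have treewidth ≤ 1, hence tw(G) ≥ 2. Therefore the treewidth is 2.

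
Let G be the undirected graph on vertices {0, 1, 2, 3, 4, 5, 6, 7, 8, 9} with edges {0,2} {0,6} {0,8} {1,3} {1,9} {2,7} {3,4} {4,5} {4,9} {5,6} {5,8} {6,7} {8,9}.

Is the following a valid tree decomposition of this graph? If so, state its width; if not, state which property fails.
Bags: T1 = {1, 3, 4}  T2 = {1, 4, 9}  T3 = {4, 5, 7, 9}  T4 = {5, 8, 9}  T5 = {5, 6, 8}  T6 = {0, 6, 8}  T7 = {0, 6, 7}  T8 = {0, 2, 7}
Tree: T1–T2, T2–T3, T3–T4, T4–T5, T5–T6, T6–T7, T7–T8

No — bags containing vertex 7 are not connected in the tree.

A tree decomposition must satisfy three properties: every vertex lies in some bag; for every edge, both endpoints lie together in some bag; and for every vertex, the bags containing it form a connected subtree. Here bags containing vertex 7 are not connected in the tree, so the decomposition is invalid.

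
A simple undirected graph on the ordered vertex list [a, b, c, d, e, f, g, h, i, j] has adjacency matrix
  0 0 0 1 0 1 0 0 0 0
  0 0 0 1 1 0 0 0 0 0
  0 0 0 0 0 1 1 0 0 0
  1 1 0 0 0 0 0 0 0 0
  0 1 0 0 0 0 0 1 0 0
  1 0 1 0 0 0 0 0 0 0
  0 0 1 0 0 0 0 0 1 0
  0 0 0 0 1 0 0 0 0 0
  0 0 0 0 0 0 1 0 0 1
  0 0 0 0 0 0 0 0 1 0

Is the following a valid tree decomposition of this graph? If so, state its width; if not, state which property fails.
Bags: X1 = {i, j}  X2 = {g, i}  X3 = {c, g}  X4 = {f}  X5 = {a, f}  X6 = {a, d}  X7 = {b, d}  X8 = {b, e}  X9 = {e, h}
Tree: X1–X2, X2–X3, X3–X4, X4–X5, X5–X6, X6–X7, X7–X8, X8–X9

A tree decomposition must satisfy three properties: every vertex lies in some bag; for every edge, both endpoints lie together in some bag; and for every vertex, the bags containing it form a connected subtree. Here edge (c,f) lies in no bag, so the decomposition is invalid.

No — edge (c,f) lies in no bag.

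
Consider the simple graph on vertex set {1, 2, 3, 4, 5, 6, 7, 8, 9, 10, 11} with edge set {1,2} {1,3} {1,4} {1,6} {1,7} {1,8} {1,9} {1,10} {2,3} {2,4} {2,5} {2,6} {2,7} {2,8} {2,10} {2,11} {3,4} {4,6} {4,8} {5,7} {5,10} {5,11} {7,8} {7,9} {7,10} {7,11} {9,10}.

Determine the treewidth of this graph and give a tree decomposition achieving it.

Treewidth 3.
One such decomposition:
Bags: B1 = {1, 2, 7, 8}  B2 = {1, 2, 7, 10}  B3 = {1, 2, 4, 8}  B4 = {1, 2, 3, 4}  B5 = {1, 7, 9, 10}  B6 = {2, 5, 7, 10}  B7 = {1, 2, 4, 6}  B8 = {2, 5, 7, 11}
Tree: B1–B2, B1–B3, B3–B4, B2–B5, B2–B6, B4–B7, B6–B8

Every bag has size at most 4, so the width is 4 − 1 = 3 and tw(G) ≤ 3. Conversely, {1, 7, 9, 10} is a clique of size 4, and the vertices of any clique must share a bag in every tree decomposition; so some bag has ≥ 4 vertices and tw(G) ≥ 3. Combining the bounds, tw(G) = 3.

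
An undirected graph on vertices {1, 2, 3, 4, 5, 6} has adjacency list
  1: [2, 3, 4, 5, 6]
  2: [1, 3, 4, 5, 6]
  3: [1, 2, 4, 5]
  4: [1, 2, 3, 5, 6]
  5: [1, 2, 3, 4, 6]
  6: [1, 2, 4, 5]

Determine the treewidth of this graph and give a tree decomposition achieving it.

The largest bag has 5 vertices, giving width 4; this decomposition certifies tw(G) ≤ 4. On the other hand G contains the 5-clique {1, 2, 3, 4, 5}. A clique must lie in a single bag of any decomposition, so no decomposition can have width below 4. Hence tw(G) = 4 exactly.

Treewidth 4.
One such decomposition:
Bags: B1 = {1, 2, 4, 5, 6}  B2 = {1, 2, 3, 4, 5}
Tree: B1–B2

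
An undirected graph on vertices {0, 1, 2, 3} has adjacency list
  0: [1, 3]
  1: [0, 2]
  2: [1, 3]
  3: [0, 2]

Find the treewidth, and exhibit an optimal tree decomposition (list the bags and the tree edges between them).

Treewidth 2.
Bags: B1 = {1, 2, 3}  B2 = {0, 1, 3}
Tree: B1–B2

Every bag has size at most 3, so the width is 3 − 1 = 2 and tw(G) ≤ 2. Since 3–2–1–0–3 is a cycle in G, G is not acyclic. Forests are exactly the graphs of treewidth ≤ 1, so tw(G) ≥ 2. Therefore the treewidth is 2.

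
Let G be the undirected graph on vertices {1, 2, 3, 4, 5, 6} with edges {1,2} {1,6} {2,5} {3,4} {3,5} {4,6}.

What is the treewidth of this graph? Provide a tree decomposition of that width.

The largest bag has 3 vertices, giving width 2; this decomposition certifies tw(G) ≤ 2. Since 5–3–4–6–1–2–5 is a cycle in G, G is not acyclic. Forests are exactly the graphs of treewidth ≤ 1, so tw(G) ≥ 2. Therefore the treewidth is 2.

Treewidth 2.
One such decomposition:
Bags: B1 = {3, 4, 5}  B2 = {4, 5, 6}  B3 = {1, 5, 6}  B4 = {1, 2, 5}
Tree: B1–B2, B2–B3, B3–B4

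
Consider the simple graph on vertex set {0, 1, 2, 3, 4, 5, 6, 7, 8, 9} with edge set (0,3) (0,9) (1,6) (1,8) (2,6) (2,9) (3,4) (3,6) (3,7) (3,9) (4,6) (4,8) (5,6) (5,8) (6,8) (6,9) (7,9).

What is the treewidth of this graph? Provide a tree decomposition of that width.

Treewidth 2.
One such decomposition:
Bags: B1 = {3, 6, 9}  B2 = {3, 4, 6}  B3 = {4, 6, 8}  B4 = {0, 3, 9}  B5 = {1, 6, 8}  B6 = {3, 7, 9}  B7 = {5, 6, 8}  B8 = {2, 6, 9}
Tree: B1–B2, B2–B3, B1–B4, B3–B5, B4–B6, B5–B7, B1–B8

The largest bag has 3 vertices, giving width 2; this decomposition certifies tw(G) ≤ 2. On the other hand G contains the 3-clique {0, 3, 9}. A clique must lie in a single bag of any decomposition, so no decomposition can have width below 2. Combining the bounds, tw(G) = 2.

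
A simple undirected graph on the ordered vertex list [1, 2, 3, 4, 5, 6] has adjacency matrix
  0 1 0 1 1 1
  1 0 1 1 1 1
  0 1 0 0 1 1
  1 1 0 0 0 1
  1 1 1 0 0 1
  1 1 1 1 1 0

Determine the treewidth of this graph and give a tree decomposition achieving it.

The largest bag has 4 vertices, giving width 3; this decomposition certifies tw(G) ≤ 3. Conversely, {1, 2, 4, 6} is a clique of size 4, and the vertices of any clique must share a bag in every tree decomposition; so some bag has ≥ 4 vertices and tw(G) ≥ 3. Therefore the treewidth is 3.

Treewidth 3.
One optimal decomposition is:
Bags: B1 = {1, 2, 4, 6}  B2 = {1, 2, 5, 6}  B3 = {2, 3, 5, 6}
Tree: B1–B2, B2–B3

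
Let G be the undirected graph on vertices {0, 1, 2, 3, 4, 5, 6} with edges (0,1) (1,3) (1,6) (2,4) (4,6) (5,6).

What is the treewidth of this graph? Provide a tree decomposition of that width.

The largest bag has 2 vertices, giving width 1; this decomposition certifies tw(G) ≤ 1. G has an edge, so its treewidth is at least 1. Hence tw(G) = 1 exactly.

Treewidth 1.
One optimal decomposition is:
Bags: B1 = {1, 6}  B2 = {1, 3}  B3 = {5, 6}  B4 = {4, 6}  B5 = {2, 4}  B6 = {0, 1}
Tree: B1–B2, B1–B3, B3–B4, B4–B5, B1–B6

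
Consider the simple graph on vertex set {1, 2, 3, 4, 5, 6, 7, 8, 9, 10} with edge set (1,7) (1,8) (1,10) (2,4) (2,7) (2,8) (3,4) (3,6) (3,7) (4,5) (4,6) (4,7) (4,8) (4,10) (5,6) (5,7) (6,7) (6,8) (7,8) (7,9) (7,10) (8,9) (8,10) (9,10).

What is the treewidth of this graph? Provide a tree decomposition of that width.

Treewidth 3.
Bags: B1 = {2, 4, 7, 8}  B2 = {4, 6, 7, 8}  B3 = {4, 7, 8, 10}  B4 = {1, 7, 8, 10}  B5 = {4, 5, 6, 7}  B6 = {3, 4, 6, 7}  B7 = {7, 8, 9, 10}
Tree: B1–B2, B2–B3, B3–B4, B2–B5, B5–B6, B4–B7

Each bag holds 4 vertices, so the decomposition has width 3, which upper-bounds the treewidth. On the other hand G contains the 4-clique {1, 7, 8, 10}. A clique must lie in a single bag of any decomposition, so no decomposition can have width below 3. Hence tw(G) = 3 exactly.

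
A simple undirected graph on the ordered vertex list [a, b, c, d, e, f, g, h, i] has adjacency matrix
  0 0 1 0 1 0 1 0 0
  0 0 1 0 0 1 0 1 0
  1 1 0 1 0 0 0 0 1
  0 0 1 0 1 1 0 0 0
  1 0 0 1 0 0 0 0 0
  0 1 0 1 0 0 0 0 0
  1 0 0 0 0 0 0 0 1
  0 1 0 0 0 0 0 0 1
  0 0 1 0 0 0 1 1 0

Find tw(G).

A width-3 tree decomposition is:
Bags: B1 = {b, g, h, i}  B2 = {b, c, g, i}  B3 = {a, b, c, g}  B4 = {a, b, c, f}  B5 = {a, c, d, f}  B6 = {a, d, e, f}
Tree: B1–B2, B2–B3, B3–B4, B4–B5, B5–B6
Each bag holds 4 vertices, so the decomposition has width 3, which upper-bounds the treewidth. For the lower bound: the 4 vertex sets {g,h,i}, {b}, {c}, {a,d,e,f} are disjoint, each induces a connected subgraph, and every pair is joined by at least one edge of G. Contracting each set to a single vertex therefore yields K_{4} as a minor, and since treewidth is minor-monotone, tw(G) ≥ tw(K_{4}) = 3. Combining the bounds, tw(G) = 3.

3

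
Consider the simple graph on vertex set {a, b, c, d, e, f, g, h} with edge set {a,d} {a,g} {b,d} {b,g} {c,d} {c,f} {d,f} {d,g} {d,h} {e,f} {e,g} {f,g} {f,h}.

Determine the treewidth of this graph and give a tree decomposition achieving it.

Treewidth 2.
One such decomposition:
Bags: B1 = {a, d, g}  B2 = {d, f, g}  B3 = {e, f, g}  B4 = {c, d, f}  B5 = {d, f, h}  B6 = {b, d, g}
Tree: B1–B2, B2–B3, B2–B4, B4–B5, B2–B6

Each bag holds 3 vertices, so the decomposition has width 2, which upper-bounds the treewidth. For the lower bound, the 3 vertices {a, d, g} are pairwise adjacent, and any tree decomposition puts a clique entirely inside one bag — forcing width ≥ 2. The upper and lower bounds meet at 2, so that is the treewidth.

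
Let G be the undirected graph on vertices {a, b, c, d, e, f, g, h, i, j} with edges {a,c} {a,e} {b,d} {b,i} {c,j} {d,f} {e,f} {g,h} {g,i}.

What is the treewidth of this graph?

1

A width-1 tree decomposition is:
Bags: B1 = {c, j}  B2 = {a, c}  B3 = {a, e}  B4 = {e, f}  B5 = {d, f}  B6 = {b, d}  B7 = {b, i}  B8 = {g, i}  B9 = {g, h}
Tree: B1–B2, B2–B3, B3–B4, B4–B5, B5–B6, B6–B7, B7–B8, B8–B9
The largest bag has 2 vertices, giving width 1; this decomposition certifies tw(G) ≤ 1. Any graph with an edge has treewidth ≥ 1, and G has the edge j–c. Therefore the treewidth is 1.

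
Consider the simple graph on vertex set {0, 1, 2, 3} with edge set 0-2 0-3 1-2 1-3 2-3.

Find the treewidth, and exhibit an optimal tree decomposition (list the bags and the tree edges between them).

Treewidth 2.
Bags: B1 = {1, 2, 3}  B2 = {0, 2, 3}
Tree: B1–B2

Each bag holds 3 vertices, so the decomposition has width 2, which upper-bounds the treewidth. Conversely, {0, 2, 3} is a clique of size 3, and the vertices of any clique must share a bag in every tree decomposition; so some bag has ≥ 3 vertices and tw(G) ≥ 2. Therefore the treewidth is 2.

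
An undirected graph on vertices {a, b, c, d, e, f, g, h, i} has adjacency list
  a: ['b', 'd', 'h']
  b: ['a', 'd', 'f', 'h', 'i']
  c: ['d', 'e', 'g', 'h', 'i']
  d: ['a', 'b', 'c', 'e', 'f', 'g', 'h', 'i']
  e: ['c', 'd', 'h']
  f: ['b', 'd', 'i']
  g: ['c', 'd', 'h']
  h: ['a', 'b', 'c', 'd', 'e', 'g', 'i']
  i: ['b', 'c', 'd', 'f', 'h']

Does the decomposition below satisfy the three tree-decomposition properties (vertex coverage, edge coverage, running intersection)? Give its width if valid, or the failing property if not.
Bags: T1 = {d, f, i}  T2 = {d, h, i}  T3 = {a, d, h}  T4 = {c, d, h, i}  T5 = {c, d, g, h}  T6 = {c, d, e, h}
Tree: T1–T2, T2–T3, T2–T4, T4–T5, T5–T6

A tree decomposition must satisfy three properties: every vertex lies in some bag; for every edge, both endpoints lie together in some bag; and for every vertex, the bags containing it form a connected subtree. Here vertex b appears in no bag, so the decomposition is invalid.

No — vertex b appears in no bag.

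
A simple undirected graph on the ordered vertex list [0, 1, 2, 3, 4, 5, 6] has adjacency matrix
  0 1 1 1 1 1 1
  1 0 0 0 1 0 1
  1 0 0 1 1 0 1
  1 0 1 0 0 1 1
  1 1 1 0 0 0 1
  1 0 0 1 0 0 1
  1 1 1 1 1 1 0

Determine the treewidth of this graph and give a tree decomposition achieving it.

Treewidth 3.
One optimal decomposition is:
Bags: B1 = {0, 2, 3, 6}  B2 = {0, 2, 4, 6}  B3 = {0, 1, 4, 6}  B4 = {0, 3, 5, 6}
Tree: B1–B2, B2–B3, B1–B4

Each bag holds 4 vertices, so the decomposition has width 3, which upper-bounds the treewidth. Conversely, {0, 1, 4, 6} is a clique of size 4, and the vertices of any clique must share a bag in every tree decomposition; so some bag has ≥ 4 vertices and tw(G) ≥ 3. Hence tw(G) = 3 exactly.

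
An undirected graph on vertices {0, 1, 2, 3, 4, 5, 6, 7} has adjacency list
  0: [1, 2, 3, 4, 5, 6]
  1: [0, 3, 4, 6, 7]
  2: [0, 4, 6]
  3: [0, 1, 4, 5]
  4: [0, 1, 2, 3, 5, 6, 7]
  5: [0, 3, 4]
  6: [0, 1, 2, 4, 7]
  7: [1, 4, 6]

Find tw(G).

A width-3 tree decomposition is:
Bags: B1 = {0, 1, 3, 4}  B2 = {0, 1, 4, 6}  B3 = {0, 2, 4, 6}  B4 = {1, 4, 6, 7}  B5 = {0, 3, 4, 5}
Tree: B1–B2, B2–B3, B2–B4, B1–B5
Every bag has size at most 4, so the width is 4 − 1 = 3 and tw(G) ≤ 3. For the lower bound, the 4 vertices {0, 1, 3, 4} are pairwise adjacent, and any tree decomposition puts a clique entirely inside one bag — forcing width ≥ 3. Hence tw(G) = 3 exactly.

3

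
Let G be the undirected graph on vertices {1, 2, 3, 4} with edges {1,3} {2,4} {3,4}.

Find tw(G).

1

A width-1 tree decomposition is:
Bags: B1 = {2, 4}  B2 = {3, 4}  B3 = {1, 3}
Tree: B1–B2, B2–B3
Each bag holds 2 vertices, so the decomposition has width 1, which upper-bounds the treewidth. G has an edge, so its treewidth is at least 1. Therefore the treewidth is 1.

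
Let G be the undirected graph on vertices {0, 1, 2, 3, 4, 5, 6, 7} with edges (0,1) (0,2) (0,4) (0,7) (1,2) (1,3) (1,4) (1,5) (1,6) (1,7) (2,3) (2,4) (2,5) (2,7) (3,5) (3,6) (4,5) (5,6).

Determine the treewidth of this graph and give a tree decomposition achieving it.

Treewidth 3.
Bags: B1 = {1, 2, 4, 5}  B2 = {1, 2, 3, 5}  B3 = {0, 1, 2, 4}  B4 = {0, 1, 2, 7}  B5 = {1, 3, 5, 6}
Tree: B1–B2, B1–B3, B3–B4, B2–B5

Each bag holds 4 vertices, so the decomposition has width 3, which upper-bounds the treewidth. Conversely, {0, 1, 2, 4} is a clique of size 4, and the vertices of any clique must share a bag in every tree decomposition; so some bag has ≥ 4 vertices and tw(G) ≥ 3. Combining the bounds, tw(G) = 3.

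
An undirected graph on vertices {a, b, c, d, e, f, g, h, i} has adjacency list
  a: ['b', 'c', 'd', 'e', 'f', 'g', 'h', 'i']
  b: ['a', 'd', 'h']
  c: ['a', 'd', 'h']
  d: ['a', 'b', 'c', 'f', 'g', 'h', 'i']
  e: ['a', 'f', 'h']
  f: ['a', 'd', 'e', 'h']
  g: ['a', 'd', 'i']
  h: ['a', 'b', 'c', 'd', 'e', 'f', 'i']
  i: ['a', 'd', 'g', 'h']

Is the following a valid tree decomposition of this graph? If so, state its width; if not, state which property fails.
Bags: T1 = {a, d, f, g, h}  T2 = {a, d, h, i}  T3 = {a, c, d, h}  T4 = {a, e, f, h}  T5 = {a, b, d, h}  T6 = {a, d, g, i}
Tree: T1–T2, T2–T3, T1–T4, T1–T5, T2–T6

No — bags containing vertex g are not connected in the tree.

A tree decomposition must satisfy three properties: every vertex lies in some bag; for every edge, both endpoints lie together in some bag; and for every vertex, the bags containing it form a connected subtree. Here bags containing vertex g are not connected in the tree, so the decomposition is invalid.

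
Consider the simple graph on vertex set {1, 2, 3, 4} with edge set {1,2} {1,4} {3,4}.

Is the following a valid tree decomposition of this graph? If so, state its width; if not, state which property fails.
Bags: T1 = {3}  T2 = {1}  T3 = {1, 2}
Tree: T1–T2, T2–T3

No — vertex 4 appears in no bag.

A tree decomposition must satisfy three properties: every vertex lies in some bag; for every edge, both endpoints lie together in some bag; and for every vertex, the bags containing it form a connected subtree. Here vertex 4 appears in no bag, so the decomposition is invalid.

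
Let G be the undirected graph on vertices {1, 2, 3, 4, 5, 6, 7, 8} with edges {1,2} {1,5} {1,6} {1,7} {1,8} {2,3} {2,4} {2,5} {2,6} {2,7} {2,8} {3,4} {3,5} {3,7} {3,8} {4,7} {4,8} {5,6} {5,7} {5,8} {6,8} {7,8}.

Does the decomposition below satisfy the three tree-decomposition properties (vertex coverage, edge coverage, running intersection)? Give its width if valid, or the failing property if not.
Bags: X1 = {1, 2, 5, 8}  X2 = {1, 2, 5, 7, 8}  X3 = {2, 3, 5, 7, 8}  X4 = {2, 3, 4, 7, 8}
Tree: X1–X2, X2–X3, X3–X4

A tree decomposition must satisfy three properties: every vertex lies in some bag; for every edge, both endpoints lie together in some bag; and for every vertex, the bags containing it form a connected subtree. Here vertex 6 appears in no bag, so the decomposition is invalid.

No — vertex 6 appears in no bag.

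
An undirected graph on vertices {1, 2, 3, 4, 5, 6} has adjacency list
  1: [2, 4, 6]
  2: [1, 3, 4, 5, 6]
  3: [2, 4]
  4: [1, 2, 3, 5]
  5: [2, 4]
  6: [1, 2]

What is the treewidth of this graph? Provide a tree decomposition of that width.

Every bag has size at most 3, so the width is 3 − 1 = 2 and tw(G) ≤ 2. On the other hand G contains the 3-clique {1, 2, 4}. A clique must lie in a single bag of any decomposition, so no decomposition can have width below 2. The upper and lower bounds meet at 2, so that is the treewidth.

Treewidth 2.
Bags: B1 = {1, 2, 4}  B2 = {2, 3, 4}  B3 = {1, 2, 6}  B4 = {2, 4, 5}
Tree: B1–B2, B1–B3, B2–B4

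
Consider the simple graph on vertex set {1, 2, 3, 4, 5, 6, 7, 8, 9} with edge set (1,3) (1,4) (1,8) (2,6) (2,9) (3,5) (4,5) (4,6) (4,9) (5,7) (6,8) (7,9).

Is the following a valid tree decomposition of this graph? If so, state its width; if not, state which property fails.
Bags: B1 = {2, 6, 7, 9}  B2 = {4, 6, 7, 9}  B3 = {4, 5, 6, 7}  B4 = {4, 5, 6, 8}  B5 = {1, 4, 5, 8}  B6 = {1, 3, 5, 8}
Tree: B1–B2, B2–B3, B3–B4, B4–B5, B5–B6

Every vertex of G appears in some bag (union = {1, 2, 3, 4, 5, 6, 7, 8, 9}); every edge is covered by a bag; and for each vertex v the set of bags containing v is connected in the bag tree. The decomposition is therefore valid. The largest bag has 4 vertices, so the width is 3.

Yes; width 3.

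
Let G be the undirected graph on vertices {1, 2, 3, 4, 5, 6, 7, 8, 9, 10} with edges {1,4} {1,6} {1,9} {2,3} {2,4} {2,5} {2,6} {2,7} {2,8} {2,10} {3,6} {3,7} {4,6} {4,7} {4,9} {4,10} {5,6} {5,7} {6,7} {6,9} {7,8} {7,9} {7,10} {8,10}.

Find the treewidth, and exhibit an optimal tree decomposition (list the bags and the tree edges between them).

Every bag has size at most 4, so the width is 4 − 1 = 3 and tw(G) ≤ 3. On the other hand G contains the 4-clique {1, 4, 6, 9}. A clique must lie in a single bag of any decomposition, so no decomposition can have width below 3. The upper and lower bounds meet at 3, so that is the treewidth.

Treewidth 3.
One optimal decomposition is:
Bags: B1 = {2, 4, 6, 7}  B2 = {4, 6, 7, 9}  B3 = {2, 4, 7, 10}  B4 = {2, 7, 8, 10}  B5 = {2, 3, 6, 7}  B6 = {1, 4, 6, 9}  B7 = {2, 5, 6, 7}
Tree: B1–B2, B1–B3, B3–B4, B1–B5, B2–B6, B5–B7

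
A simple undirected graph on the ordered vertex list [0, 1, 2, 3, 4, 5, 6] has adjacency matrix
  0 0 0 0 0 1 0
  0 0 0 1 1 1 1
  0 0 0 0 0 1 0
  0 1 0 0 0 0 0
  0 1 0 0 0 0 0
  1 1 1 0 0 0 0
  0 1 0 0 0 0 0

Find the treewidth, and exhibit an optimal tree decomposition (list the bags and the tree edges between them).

Treewidth 1.
Bags: B1 = {1, 4}  B2 = {1, 5}  B3 = {0, 5}  B4 = {1, 6}  B5 = {1, 3}  B6 = {2, 5}
Tree: B1–B2, B2–B3, B2–B4, B2–B5, B2–B6

Each bag holds 2 vertices, so the decomposition has width 1, which upper-bounds the treewidth. G has an edge, so its treewidth is at least 1. Therefore the treewidth is 1.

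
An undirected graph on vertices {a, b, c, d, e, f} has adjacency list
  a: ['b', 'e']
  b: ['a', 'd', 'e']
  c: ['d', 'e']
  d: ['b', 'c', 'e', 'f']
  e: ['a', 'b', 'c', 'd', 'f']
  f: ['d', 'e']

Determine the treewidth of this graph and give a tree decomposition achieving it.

Each bag holds 3 vertices, so the decomposition has width 2, which upper-bounds the treewidth. On the other hand G contains the 3-clique {c, d, e}. A clique must lie in a single bag of any decomposition, so no decomposition can have width below 2. Therefore the treewidth is 2.

Treewidth 2.
One such decomposition:
Bags: B1 = {d, e, f}  B2 = {b, d, e}  B3 = {a, b, e}  B4 = {c, d, e}
Tree: B1–B2, B2–B3, B1–B4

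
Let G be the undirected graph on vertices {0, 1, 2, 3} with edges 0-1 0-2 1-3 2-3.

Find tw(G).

A width-2 tree decomposition is:
Bags: B1 = {0, 1, 2}  B2 = {1, 2, 3}
Tree: B1–B2
The largest bag has 3 vertices, giving width 2; this decomposition certifies tw(G) ≤ 2. The edges 2–0–1–3–2 form a cycle, so G is not a tree and its treewidth is at least 2. Therefore the treewidth is 2.

2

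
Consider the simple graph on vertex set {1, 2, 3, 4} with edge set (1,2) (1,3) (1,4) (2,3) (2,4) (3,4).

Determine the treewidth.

A width-3 tree decomposition is:
Bags: B1 = {1, 2, 3, 4}
Tree: (single bag)
With just one bag of size 4, the width is 4 − 1 = 3, so tw(G) ≤ 3. Conversely, {1, 2, 3, 4} is a clique of size 4, and the vertices of any clique must share a bag in every tree decomposition; so some bag has ≥ 4 vertices and tw(G) ≥ 3. Therefore the treewidth is 3.

3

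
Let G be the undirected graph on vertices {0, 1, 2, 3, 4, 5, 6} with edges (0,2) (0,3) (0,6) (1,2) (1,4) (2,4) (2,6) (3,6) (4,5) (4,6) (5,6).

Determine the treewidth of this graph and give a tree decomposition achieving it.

Each bag holds 3 vertices, so the decomposition has width 2, which upper-bounds the treewidth. On the other hand G contains the 3-clique {1, 2, 4}. A clique must lie in a single bag of any decomposition, so no decomposition can have width below 2. Combining the bounds, tw(G) = 2.

Treewidth 2.
One such decomposition:
Bags: B1 = {2, 4, 6}  B2 = {0, 2, 6}  B3 = {0, 3, 6}  B4 = {4, 5, 6}  B5 = {1, 2, 4}
Tree: B1–B2, B2–B3, B1–B4, B1–B5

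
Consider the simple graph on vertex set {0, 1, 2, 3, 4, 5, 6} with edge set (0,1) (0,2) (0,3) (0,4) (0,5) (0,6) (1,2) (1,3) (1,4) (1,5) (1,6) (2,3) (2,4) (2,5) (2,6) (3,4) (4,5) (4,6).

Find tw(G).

4

A width-4 tree decomposition is:
Bags: B1 = {0, 1, 2, 4, 5}  B2 = {0, 1, 2, 4, 6}  B3 = {0, 1, 2, 3, 4}
Tree: B1–B2, B2–B3
Every bag has size at most 5, so the width is 5 − 1 = 4 and tw(G) ≤ 4. On the other hand G contains the 5-clique {0, 1, 2, 3, 4}. A clique must lie in a single bag of any decomposition, so no decomposition can have width below 4. Combining the bounds, tw(G) = 4.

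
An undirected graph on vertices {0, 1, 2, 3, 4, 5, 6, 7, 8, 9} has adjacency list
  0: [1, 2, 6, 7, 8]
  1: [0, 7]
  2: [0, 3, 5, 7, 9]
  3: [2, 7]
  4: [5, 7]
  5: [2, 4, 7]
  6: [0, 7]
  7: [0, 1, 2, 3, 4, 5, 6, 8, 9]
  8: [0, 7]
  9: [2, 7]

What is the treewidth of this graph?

A width-2 tree decomposition is:
Bags: B1 = {2, 7, 9}  B2 = {2, 5, 7}  B3 = {0, 2, 7}  B4 = {0, 6, 7}  B5 = {4, 5, 7}  B6 = {0, 7, 8}  B7 = {0, 1, 7}  B8 = {2, 3, 7}
Tree: B1–B2, B2–B3, B3–B4, B2–B5, B4–B6, B3–B7, B3–B8
The largest bag has 3 vertices, giving width 2; this decomposition certifies tw(G) ≤ 2. For the lower bound, the 3 vertices {0, 7, 8} are pairwise adjacent, and any tree decomposition puts a clique entirely inside one bag — forcing width ≥ 2. Combining the bounds, tw(G) = 2.

2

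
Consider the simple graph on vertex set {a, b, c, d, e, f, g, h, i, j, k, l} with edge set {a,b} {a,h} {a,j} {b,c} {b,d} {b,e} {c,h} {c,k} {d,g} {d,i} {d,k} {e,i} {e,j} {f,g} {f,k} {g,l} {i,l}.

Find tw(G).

3

A width-3 tree decomposition is:
Bags: B1 = {a, e, h, j}  B2 = {a, b, e, h}  B3 = {b, c, e, h}  B4 = {b, c, e, i}  B5 = {b, c, d, i}  B6 = {c, d, i, k}  B7 = {d, i, k, l}  B8 = {d, g, k, l}  B9 = {f, g, k, l}
Tree: B1–B2, B2–B3, B3–B4, B4–B5, B5–B6, B6–B7, B7–B8, B8–B9
Each bag holds 4 vertices, so the decomposition has width 3, which upper-bounds the treewidth. For the lower bound: the 4 vertex sets {a,h,j}, {e}, {b}, {c,d,i,k} are disjoint, each induces a connected subgraph, and every pair is joined by at least one edge of G. Contracting each set to a single vertex therefore yields K_{4} as a minor, and since treewidth is minor-monotone, tw(G) ≥ tw(K_{4}) = 3. Combining the bounds, tw(G) = 3.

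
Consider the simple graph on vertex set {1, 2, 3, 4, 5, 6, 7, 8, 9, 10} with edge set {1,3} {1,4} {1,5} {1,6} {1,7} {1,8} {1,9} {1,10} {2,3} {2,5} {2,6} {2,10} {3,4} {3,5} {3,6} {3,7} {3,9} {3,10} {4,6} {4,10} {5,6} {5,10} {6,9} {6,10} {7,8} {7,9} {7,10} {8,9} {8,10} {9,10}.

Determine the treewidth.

A width-4 tree decomposition is:
Bags: B1 = {1, 3, 5, 6, 10}  B2 = {1, 3, 6, 9, 10}  B3 = {1, 3, 7, 9, 10}  B4 = {1, 7, 8, 9, 10}  B5 = {1, 3, 4, 6, 10}  B6 = {2, 3, 5, 6, 10}
Tree: B1–B2, B2–B3, B3–B4, B1–B5, B1–B6
The largest bag has 5 vertices, giving width 4; this decomposition certifies tw(G) ≤ 4. For the lower bound, the 5 vertices {1, 7, 8, 9, 10} are pairwise adjacent, and any tree decomposition puts a clique entirely inside one bag — forcing width ≥ 4. Combining the bounds, tw(G) = 4.

4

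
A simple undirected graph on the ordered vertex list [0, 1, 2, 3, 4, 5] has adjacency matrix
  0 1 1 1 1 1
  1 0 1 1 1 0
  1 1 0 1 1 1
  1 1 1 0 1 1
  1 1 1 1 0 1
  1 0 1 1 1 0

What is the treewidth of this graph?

4

A width-4 tree decomposition is:
Bags: B1 = {0, 1, 2, 3, 4}  B2 = {0, 2, 3, 4, 5}
Tree: B1–B2
The largest bag has 5 vertices, giving width 4; this decomposition certifies tw(G) ≤ 4. For the lower bound, the 5 vertices {0, 1, 2, 3, 4} are pairwise adjacent, and any tree decomposition puts a clique entirely inside one bag — forcing width ≥ 4. Therefore the treewidth is 4.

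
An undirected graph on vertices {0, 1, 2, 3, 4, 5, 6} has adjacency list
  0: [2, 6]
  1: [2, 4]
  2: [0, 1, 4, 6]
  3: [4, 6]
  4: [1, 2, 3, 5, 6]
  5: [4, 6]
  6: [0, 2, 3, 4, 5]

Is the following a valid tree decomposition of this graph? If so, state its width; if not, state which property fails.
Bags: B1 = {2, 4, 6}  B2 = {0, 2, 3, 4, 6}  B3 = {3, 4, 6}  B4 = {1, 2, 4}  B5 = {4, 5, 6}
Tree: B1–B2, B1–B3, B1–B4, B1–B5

A tree decomposition must satisfy three properties: every vertex lies in some bag; for every edge, both endpoints lie together in some bag; and for every vertex, the bags containing it form a connected subtree. Here bags containing vertex 3 are not connected in the tree, so the decomposition is invalid.

No — bags containing vertex 3 are not connected in the tree.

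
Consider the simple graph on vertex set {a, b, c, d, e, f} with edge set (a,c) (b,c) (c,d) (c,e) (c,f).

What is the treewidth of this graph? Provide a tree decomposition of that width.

Treewidth 1.
Bags: B1 = {c, e}  B2 = {c, f}  B3 = {c, d}  B4 = {a, c}  B5 = {b, c}
Tree: B1–B2, B1–B3, B2–B4, B1–B5

The largest bag has 2 vertices, giving width 1; this decomposition certifies tw(G) ≤ 1. G has an edge, so its treewidth is at least 1. Combining the bounds, tw(G) = 1.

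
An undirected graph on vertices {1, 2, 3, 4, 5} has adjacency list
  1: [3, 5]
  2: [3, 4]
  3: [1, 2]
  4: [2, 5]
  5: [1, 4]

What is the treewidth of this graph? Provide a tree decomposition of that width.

Treewidth 2.
One such decomposition:
Bags: B1 = {1, 3, 5}  B2 = {3, 4, 5}  B3 = {2, 3, 4}
Tree: B1–B2, B2–B3

The largest bag has 3 vertices, giving width 2; this decomposition certifies tw(G) ≤ 2. Since 3–1–5–4–2–3 is a cycle in G, G is not acyclic. Forests are exactly the graphs of treewidth ≤ 1, so tw(G) ≥ 2. The upper and lower bounds meet at 2, so that is the treewidth.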